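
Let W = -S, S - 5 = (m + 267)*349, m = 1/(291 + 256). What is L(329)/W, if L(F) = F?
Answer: -179963/50974185 ≈ -0.0035305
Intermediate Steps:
m = 1/547 ≈ 0.0018282
S = 50974185/547 (S = 5 + (1/547 + 267)*349 = 5 + (146050/547)*349 = 5 + 50971450/547 = 50974185/547 ≈ 93189.)
W = -50974185/547 (W = -1*50974185/547 = -50974185/547 ≈ -93189.)
L(329)/W = 329/(-50974185/547) = 329*(-547/50974185) = -179963/50974185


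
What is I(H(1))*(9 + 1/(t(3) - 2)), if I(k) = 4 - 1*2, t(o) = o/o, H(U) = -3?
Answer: 16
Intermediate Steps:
t(o) = 1
I(k) = 2 (I(k) = 4 - 2 = 2)
I(H(1))*(9 + 1/(t(3) - 2)) = 2*(9 + 1/(1 - 2)) = 2*(9 + 1/(-1)) = 2*(9 - 1) = 2*8 = 16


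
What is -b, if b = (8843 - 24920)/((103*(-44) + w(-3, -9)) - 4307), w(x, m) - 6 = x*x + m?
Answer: -16077/8833 ≈ -1.8201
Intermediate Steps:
w(x, m) = 6 + m + x² (w(x, m) = 6 + (x*x + m) = 6 + (x² + m) = 6 + (m + x²) = 6 + m + x²)
b = 16077/8833 (b = (8843 - 24920)/((103*(-44) + (6 - 9 + (-3)²)) - 4307) = -16077/((-4532 + (6 - 9 + 9)) - 4307) = -16077/((-4532 + 6) - 4307) = -16077/(-4526 - 4307) = -16077/(-8833) = -16077*(-1/8833) = 16077/8833 ≈ 1.8201)
-b = -1*16077/8833 = -16077/8833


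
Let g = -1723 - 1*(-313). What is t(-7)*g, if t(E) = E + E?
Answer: 19740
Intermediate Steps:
t(E) = 2*E
g = -1410 (g = -1723 + 313 = -1410)
t(-7)*g = (2*(-7))*(-1410) = -14*(-1410) = 19740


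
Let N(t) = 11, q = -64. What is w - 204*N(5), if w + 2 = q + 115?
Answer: -2195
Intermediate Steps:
w = 49 (w = -2 + (-64 + 115) = -2 + 51 = 49)
w - 204*N(5) = 49 - 204*11 = 49 - 2244 = -2195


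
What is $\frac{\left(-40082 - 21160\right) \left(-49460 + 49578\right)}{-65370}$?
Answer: $\frac{1204426}{10895} \approx 110.55$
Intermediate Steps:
$\frac{\left(-40082 - 21160\right) \left(-49460 + 49578\right)}{-65370} = \left(-61242\right) 118 \left(- \frac{1}{65370}\right) = \left(-7226556\right) \left(- \frac{1}{65370}\right) = \frac{1204426}{10895}$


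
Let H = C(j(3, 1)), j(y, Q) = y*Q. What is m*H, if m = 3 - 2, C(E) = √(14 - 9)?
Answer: √5 ≈ 2.2361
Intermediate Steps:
j(y, Q) = Q*y
C(E) = √5
m = 1
H = √5 ≈ 2.2361
m*H = 1*√5 = √5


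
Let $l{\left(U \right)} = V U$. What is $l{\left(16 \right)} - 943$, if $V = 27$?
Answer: $-511$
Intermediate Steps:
$l{\left(U \right)} = 27 U$
$l{\left(16 \right)} - 943 = 27 \cdot 16 - 943 = 432 - 943 = -511$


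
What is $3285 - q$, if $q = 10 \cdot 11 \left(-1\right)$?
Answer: $3395$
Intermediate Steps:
$q = -110$ ($q = 110 \left(-1\right) = -110$)
$3285 - q = 3285 - -110 = 3285 + 110 = 3395$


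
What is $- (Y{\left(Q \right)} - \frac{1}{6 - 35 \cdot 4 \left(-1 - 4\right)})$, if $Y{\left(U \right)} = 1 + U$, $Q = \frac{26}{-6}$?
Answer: $\frac{7063}{2118} \approx 3.3348$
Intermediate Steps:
$Q = - \frac{13}{3}$ ($Q = 26 \left(- \frac{1}{6}\right) = - \frac{13}{3} \approx -4.3333$)
$- (Y{\left(Q \right)} - \frac{1}{6 - 35 \cdot 4 \left(-1 - 4\right)}) = - (\left(1 - \frac{13}{3}\right) - \frac{1}{6 - 35 \cdot 4 \left(-1 - 4\right)}) = - (- \frac{10}{3} - \frac{1}{6 - 35 \cdot 4 \left(-5\right)}) = - (- \frac{10}{3} - \frac{1}{6 - -700}) = - (- \frac{10}{3} - \frac{1}{6 + 700}) = - (- \frac{10}{3} - \frac{1}{706}) = \left(-1\right) \left(- \frac{7063}{2118}\right) = \frac{7063}{2118}$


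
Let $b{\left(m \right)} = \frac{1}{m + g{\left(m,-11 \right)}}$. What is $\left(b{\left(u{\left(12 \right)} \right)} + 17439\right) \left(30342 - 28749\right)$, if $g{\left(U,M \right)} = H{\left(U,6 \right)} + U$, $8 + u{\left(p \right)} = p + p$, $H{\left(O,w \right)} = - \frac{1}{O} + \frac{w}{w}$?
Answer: $\frac{14640257817}{527} \approx 2.778 \cdot 10^{7}$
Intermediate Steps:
$H{\left(O,w \right)} = 1 - \frac{1}{O}$ ($H{\left(O,w \right)} = - \frac{1}{O} + 1 = 1 - \frac{1}{O}$)
$u{\left(p \right)} = -8 + 2 p$ ($u{\left(p \right)} = -8 + \left(p + p\right) = -8 + 2 p$)
$g{\left(U,M \right)} = U + \frac{-1 + U}{U}$ ($g{\left(U,M \right)} = \frac{-1 + U}{U} + U = U + \frac{-1 + U}{U}$)
$b{\left(m \right)} = \frac{1}{1 - \frac{1}{m} + 2 m}$ ($b{\left(m \right)} = \frac{1}{m + \left(1 + m - \frac{1}{m}\right)} = \frac{1}{1 - \frac{1}{m} + 2 m}$)
$\left(b{\left(u{\left(12 \right)} \right)} + 17439\right) \left(30342 - 28749\right) = \left(\frac{-8 + 2 \cdot 12}{-1 + \left(-8 + 2 \cdot 12\right) + 2 \left(-8 + 2 \cdot 12\right)^{2}} + 17439\right) \left(30342 - 28749\right) = \left(\frac{-8 + 24}{-1 + \left(-8 + 24\right) + 2 \left(-8 + 24\right)^{2}} + 17439\right) 1593 = \left(\frac{16}{-1 + 16 + 2 \cdot 16^{2}} + 17439\right) 1593 = \left(\frac{16}{-1 + 16 + 2 \cdot 256} + 17439\right) 1593 = \left(\frac{16}{-1 + 16 + 512} + 17439\right) 1593 = \left(\frac{16}{527} + 17439\right) 1593 = \frac{9190369}{527} \cdot 1593 = \frac{14640257817}{527}$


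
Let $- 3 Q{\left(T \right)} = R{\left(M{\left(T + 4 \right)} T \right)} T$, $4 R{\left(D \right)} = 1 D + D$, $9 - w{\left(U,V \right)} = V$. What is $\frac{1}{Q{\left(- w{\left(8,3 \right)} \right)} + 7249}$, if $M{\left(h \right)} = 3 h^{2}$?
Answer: $\frac{1}{7177} \approx 0.00013933$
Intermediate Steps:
$w{\left(U,V \right)} = 9 - V$
$R{\left(D \right)} = \frac{D}{2}$ ($R{\left(D \right)} = \frac{1 D + D}{4} = \frac{D + D}{4} = \frac{2 D}{4} = \frac{D}{2}$)
$Q{\left(T \right)} = - \frac{T^{2} \left(4 + T\right)^{2}}{2}$ ($Q{\left(T \right)} = - \frac{\frac{3 \left(T + 4\right)^{2} T}{2} T}{3} = - \frac{\frac{3 \left(4 + T\right)^{2} T}{2} T}{3} = - \frac{\frac{3 T \left(4 + T\right)^{2}}{2} T}{3} = - \frac{\frac{3}{2} T^{2} \left(4 + T\right)^{2}}{3} = - \frac{T^{2} \left(4 + T\right)^{2}}{2}$)
$\frac{1}{Q{\left(- w{\left(8,3 \right)} \right)} + 7249} = \frac{1}{- \frac{\left(- (9 - 3)\right)^{2} \left(4 - \left(9 - 3\right)\right)^{2}}{2} + 7249} = \frac{1}{- \frac{\left(\left(-1\right) 6\right)^{2} \left(4 - 6\right)^{2}}{2} + 7249} = \frac{1}{- \frac{\left(-6\right)^{2} \left(4 - 6\right)^{2}}{2} + 7249} = \frac{1}{\left(- \frac{1}{2}\right) 36 \left(-2\right)^{2} + 7249} = \frac{1}{\left(- \frac{1}{2}\right) 36 \cdot 4 + 7249} = \frac{1}{-72 + 7249} = \frac{1}{7177}$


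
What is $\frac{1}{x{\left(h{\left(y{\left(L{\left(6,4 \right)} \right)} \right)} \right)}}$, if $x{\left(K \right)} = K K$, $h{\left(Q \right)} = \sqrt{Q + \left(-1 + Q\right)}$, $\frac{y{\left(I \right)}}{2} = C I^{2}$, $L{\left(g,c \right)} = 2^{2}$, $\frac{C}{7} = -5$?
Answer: $- \frac{1}{2241} \approx -0.00044623$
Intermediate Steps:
$C = -35$ ($C = 7 \left(-5\right) = -35$)
$L{\left(g,c \right)} = 4$
$y{\left(I \right)} = - 70 I^{2}$ ($y{\left(I \right)} = 2 \left(- 35 I^{2}\right) = - 70 I^{2}$)
$h{\left(Q \right)} = \sqrt{-1 + 2 Q}$
$x{\left(K \right)} = K^{2}$
$\frac{1}{x{\left(h{\left(y{\left(L{\left(6,4 \right)} \right)} \right)} \right)}} = \frac{1}{\left(\sqrt{-1 + 2 \left(- 70 \cdot 4^{2}\right)}\right)^{2}} = \frac{1}{\left(\sqrt{-1 + 2 \left(\left(-70\right) 16\right)}\right)^{2}} = \frac{1}{\left(\sqrt{-1 + 2 \left(-1120\right)}\right)^{2}} = \frac{1}{\left(\sqrt{-1 - 2240}\right)^{2}} = \frac{1}{\left(\sqrt{-2241}\right)^{2}} = \frac{1}{\left(3 i \sqrt{249}\right)^{2}} = \frac{1}{-2241} = - \frac{1}{2241}$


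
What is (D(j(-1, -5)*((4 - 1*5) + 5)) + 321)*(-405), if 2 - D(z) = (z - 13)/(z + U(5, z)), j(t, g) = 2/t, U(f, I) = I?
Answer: -2084535/16 ≈ -1.3028e+5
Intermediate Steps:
D(z) = 2 - (-13 + z)/(2*z) (D(z) = 2 - (z - 13)/(z + z) = 2 - (-13 + z)/(2*z))
(D(j(-1, -5)*((4 - 1*5) + 5)) + 321)*(-405) = ((13 + 3*((2/(-1))*((4 - 1*5) + 5)))/(2*(((2/(-1))*((4 - 1*5) + 5)))) + 321)*(-405) = ((13 + 3*((2*(-1))*((4 - 5) + 5)))/(2*(((2*(-1))*((4 - 5) + 5)))) + 321)*(-405) = ((13 + 3*(-2*(-1 + 5)))/(2*((-2*(-1 + 5)))) + 321)*(-405) = ((13 + 3*(-2*4))/(2*((-2*4))) + 321)*(-405) = ((1/2)*(13 + 3*(-8))/(-8) + 321)*(-405) = ((1/2)*(-1/8)*(13 - 24) + 321)*(-405) = ((1/2)*(-1/8)*(-11) + 321)*(-405) = (11/16 + 321)*(-405) = (5147/16)*(-405) = -2084535/16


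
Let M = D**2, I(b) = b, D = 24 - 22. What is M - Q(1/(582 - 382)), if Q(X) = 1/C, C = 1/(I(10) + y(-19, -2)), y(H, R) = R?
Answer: -4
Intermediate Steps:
D = 2
M = 4 (M = 2**2 = 4)
C = 1/8 (C = 1/(10 - 2) = 1/8 ≈ 0.12500)
Q(X) = 8 (Q(X) = 1/(1/8) = 8)
M - Q(1/(582 - 382)) = 4 - 1*8 = 4 - 8 = -4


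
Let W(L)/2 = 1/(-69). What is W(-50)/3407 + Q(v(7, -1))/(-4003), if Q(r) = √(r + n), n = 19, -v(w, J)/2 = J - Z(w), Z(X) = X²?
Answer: -2/235083 - √119/4003 ≈ -0.0027336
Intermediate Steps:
W(L) = -2/69 (W(L) = 2/(-69) = 2*(-1/69) = -2/69)
v(w, J) = -2*J + 2*w² (v(w, J) = -2*(J - w²) = -2*J + 2*w²)
Q(r) = √(19 + r) (Q(r) = √(r + 19) = √(19 + r))
W(-50)/3407 + Q(v(7, -1))/(-4003) = -2/69/3407 + √(19 + (-2*(-1) + 2*7²))/(-4003) = -2/69*1/3407 + √(19 + (2 + 2*49))*(-1/4003) = -2/235083 + √(19 + (2 + 98))*(-1/4003) = -2/235083 + √(19 + 100)*(-1/4003) = -2/235083 + √119*(-1/4003) = -2/235083 - √119/4003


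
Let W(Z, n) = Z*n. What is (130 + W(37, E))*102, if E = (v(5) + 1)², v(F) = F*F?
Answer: 2564484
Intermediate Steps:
v(F) = F²
E = 676 (E = (5² + 1)² = (25 + 1)² = 26² = 676)
(130 + W(37, E))*102 = (130 + 37*676)*102 = (130 + 25012)*102 = 25142*102 = 2564484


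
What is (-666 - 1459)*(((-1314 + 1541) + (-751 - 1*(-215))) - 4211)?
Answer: 9605000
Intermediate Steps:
(-666 - 1459)*(((-1314 + 1541) + (-751 - 1*(-215))) - 4211) = -2125*((227 + (-751 + 215)) - 4211) = -2125*((227 - 536) - 4211) = -2125*(-309 - 4211) = -2125*(-4520) = 9605000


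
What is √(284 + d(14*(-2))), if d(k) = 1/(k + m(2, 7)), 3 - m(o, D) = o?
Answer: √23001/9 ≈ 16.851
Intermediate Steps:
m(o, D) = 3 - o
d(k) = 1/(1 + k) (d(k) = 1/(k + (3 - 1*2)) = 1/(k + (3 - 2)) = 1/(k + 1) = 1/(1 + k))
√(284 + d(14*(-2))) = √(284 + 1/(1 + 14*(-2))) = √(284 + 1/(1 - 28)) = √(284 + 1/(-27)) = √(284 - 1/27) = √(7667/27) = √23001/9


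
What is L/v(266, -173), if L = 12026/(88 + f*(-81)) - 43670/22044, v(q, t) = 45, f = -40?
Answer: 1360993/37514880 ≈ 0.036279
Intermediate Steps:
L = 1360993/833664 (L = 12026/(88 - 40*(-81)) - 43670/22044 = 12026/(88 + 3240) - 43670*1/22044 = 12026/3328 - 1985/1002 = 12026*(1/3328) - 1985/1002 = 6013/1664 - 1985/1002 = 1360993/833664 ≈ 1.6325)
L/v(266, -173) = (1360993/833664)/45 = (1360993/833664)*(1/45) = 1360993/37514880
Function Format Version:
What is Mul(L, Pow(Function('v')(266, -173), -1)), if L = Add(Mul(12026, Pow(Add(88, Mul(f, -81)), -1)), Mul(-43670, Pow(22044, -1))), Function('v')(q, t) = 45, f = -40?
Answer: Rational(1360993, 37514880) ≈ 0.036279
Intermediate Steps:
L = Rational(1360993, 833664) (L = Add(Mul(12026, Pow(Add(88, Mul(-40, -81)), -1)), Mul(-43670, Pow(22044, -1))) = Add(Mul(12026, Pow(Add(88, 3240), -1)), Mul(-43670, Rational(1, 22044))) = Add(Mul(12026, Pow(3328, -1)), Rational(-1985, 1002)) = Add(Mul(12026, Rational(1, 3328)), Rational(-1985, 1002)) = Add(Rational(6013, 1664), Rational(-1985, 1002)) = Rational(1360993, 833664) ≈ 1.6325)
Mul(L, Pow(Function('v')(266, -173), -1)) = Mul(Rational(1360993, 833664), Pow(45, -1)) = Mul(Rational(1360993, 833664), Rational(1, 45)) = Rational(1360993, 37514880)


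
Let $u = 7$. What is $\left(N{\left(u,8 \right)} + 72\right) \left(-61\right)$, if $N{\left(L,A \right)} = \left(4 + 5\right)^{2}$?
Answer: $-9333$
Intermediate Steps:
$N{\left(L,A \right)} = 81$ ($N{\left(L,A \right)} = 9^{2} = 81$)
$\left(N{\left(u,8 \right)} + 72\right) \left(-61\right) = \left(81 + 72\right) \left(-61\right) = 153 \left(-61\right) = -9333$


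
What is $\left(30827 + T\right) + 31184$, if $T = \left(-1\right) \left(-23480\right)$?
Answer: $85491$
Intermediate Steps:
$T = 23480$
$\left(30827 + T\right) + 31184 = \left(30827 + 23480\right) + 31184 = 54307 + 31184 = 85491$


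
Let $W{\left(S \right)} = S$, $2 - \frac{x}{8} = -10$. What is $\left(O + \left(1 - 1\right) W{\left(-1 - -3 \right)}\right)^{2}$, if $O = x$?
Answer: $9216$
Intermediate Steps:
$x = 96$ ($x = 16 - -80 = 16 + 80 = 96$)
$O = 96$
$\left(O + \left(1 - 1\right) W{\left(-1 - -3 \right)}\right)^{2} = \left(96 + \left(1 - 1\right) \left(-1 - -3\right)\right)^{2} = \left(96 + 0 \left(-1 + 3\right)\right)^{2} = \left(96 + 0 \cdot 2\right)^{2} = \left(96 + 0\right)^{2} = 96^{2} = 9216$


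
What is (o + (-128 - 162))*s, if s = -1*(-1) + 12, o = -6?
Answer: -3848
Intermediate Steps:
s = 13 (s = 1 + 12 = 13)
(o + (-128 - 162))*s = (-6 + (-128 - 162))*13 = (-6 - 290)*13 = -296*13 = -3848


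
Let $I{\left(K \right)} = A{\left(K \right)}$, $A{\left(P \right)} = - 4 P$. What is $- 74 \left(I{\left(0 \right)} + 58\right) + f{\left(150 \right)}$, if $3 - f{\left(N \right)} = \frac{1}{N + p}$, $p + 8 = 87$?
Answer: $- \frac{982182}{229} \approx -4289.0$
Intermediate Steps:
$I{\left(K \right)} = - 4 K$
$p = 79$ ($p = -8 + 87 = 79$)
$f{\left(N \right)} = 3 - \frac{1}{79 + N}$ ($f{\left(N \right)} = 3 - \frac{1}{N + 79} = 3 - \frac{1}{79 + N}$)
$- 74 \left(I{\left(0 \right)} + 58\right) + f{\left(150 \right)} = - 74 \left(\left(-4\right) 0 + 58\right) + \frac{236 + 3 \cdot 150}{79 + 150} = - 74 \left(0 + 58\right) + \frac{236 + 450}{229} = \left(-74\right) 58 + \frac{1}{229} \cdot 686 = -4292 + \frac{686}{229} = - \frac{982182}{229}$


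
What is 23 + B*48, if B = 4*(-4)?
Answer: -745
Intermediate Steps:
B = -16
23 + B*48 = 23 - 16*48 = 23 - 768 = -745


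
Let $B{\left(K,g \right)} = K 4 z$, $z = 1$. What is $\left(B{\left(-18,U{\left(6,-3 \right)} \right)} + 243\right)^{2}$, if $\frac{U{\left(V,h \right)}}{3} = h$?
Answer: $29241$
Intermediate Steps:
$U{\left(V,h \right)} = 3 h$
$B{\left(K,g \right)} = 4 K$ ($B{\left(K,g \right)} = K 4 \cdot 1 = 4 K 1 = 4 K$)
$\left(B{\left(-18,U{\left(6,-3 \right)} \right)} + 243\right)^{2} = \left(4 \left(-18\right) + 243\right)^{2} = \left(-72 + 243\right)^{2} = 171^{2} = 29241$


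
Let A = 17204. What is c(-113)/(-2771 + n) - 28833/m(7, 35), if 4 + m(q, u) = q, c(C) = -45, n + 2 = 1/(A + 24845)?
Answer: -124517637559/12955764 ≈ -9611.0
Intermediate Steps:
n = -84097/42049 (n = -2 + 1/(17204 + 24845) = -2 + 1/42049 = -84097/42049 ≈ -2.0000)
m(q, u) = -4 + q
c(-113)/(-2771 + n) - 28833/m(7, 35) = -45/(-2771 - 84097/42049) - 28833/(-4 + 7) = -45/(-116601876/42049) - 28833/3 = -45*(-42049/116601876) - 28833*⅓ = 210245/12955764 - 9611 = -124517637559/12955764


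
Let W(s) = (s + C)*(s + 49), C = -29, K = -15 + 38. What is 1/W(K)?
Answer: -1/432 ≈ -0.0023148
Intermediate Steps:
K = 23
W(s) = (-29 + s)*(49 + s) (W(s) = (s - 29)*(s + 49) = (-29 + s)*(49 + s))
1/W(K) = 1/(-1421 + 23² + 20*23) = 1/(-1421 + 529 + 460) = 1/(-432) = -1/432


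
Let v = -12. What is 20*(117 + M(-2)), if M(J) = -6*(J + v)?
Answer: 4020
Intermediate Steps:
M(J) = 72 - 6*J (M(J) = -6*(J - 12) = -6*(-12 + J) = 72 - 6*J)
20*(117 + M(-2)) = 20*(117 + (72 - 6*(-2))) = 20*(117 + (72 + 12)) = 20*(117 + 84) = 20*201 = 4020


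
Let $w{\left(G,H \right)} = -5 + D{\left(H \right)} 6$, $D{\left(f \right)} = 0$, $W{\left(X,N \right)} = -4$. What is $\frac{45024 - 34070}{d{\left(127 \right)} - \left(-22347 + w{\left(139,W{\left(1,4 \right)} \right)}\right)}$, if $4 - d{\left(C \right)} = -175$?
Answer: $\frac{10954}{22531} \approx 0.48617$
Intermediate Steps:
$d{\left(C \right)} = 179$ ($d{\left(C \right)} = 4 - -175 = 4 + 175 = 179$)
$w{\left(G,H \right)} = -5$ ($w{\left(G,H \right)} = -5 + 0 \cdot 6 = -5 + 0 = -5$)
$\frac{45024 - 34070}{d{\left(127 \right)} - \left(-22347 + w{\left(139,W{\left(1,4 \right)} \right)}\right)} = \frac{45024 - 34070}{179 + \left(22347 - -5\right)} = \frac{10954}{179 + \left(22347 + 5\right)} = \frac{10954}{179 + 22352} = \frac{10954}{22531}$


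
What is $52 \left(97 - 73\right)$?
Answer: $1248$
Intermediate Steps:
$52 \left(97 - 73\right) = 52 \cdot 24 = 1248$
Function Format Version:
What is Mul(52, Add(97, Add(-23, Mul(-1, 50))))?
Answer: 1248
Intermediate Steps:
Mul(52, Add(97, Add(-23, Mul(-1, 50)))) = Mul(52, Add(97, Add(-23, -50))) = Mul(52, Add(97, -73)) = Mul(52, 24) = 1248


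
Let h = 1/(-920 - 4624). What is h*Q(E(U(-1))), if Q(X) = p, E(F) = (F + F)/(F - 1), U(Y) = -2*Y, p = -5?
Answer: 5/5544 ≈ 0.00090188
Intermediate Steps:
E(F) = 2*F/(-1 + F) (E(F) = (2*F)/(-1 + F) = 2*F/(-1 + F))
Q(X) = -5
h = -1/5544 (h = 1/(-5544) = -1/5544 ≈ -0.00018038)
h*Q(E(U(-1))) = -1/5544*(-5) = 5/5544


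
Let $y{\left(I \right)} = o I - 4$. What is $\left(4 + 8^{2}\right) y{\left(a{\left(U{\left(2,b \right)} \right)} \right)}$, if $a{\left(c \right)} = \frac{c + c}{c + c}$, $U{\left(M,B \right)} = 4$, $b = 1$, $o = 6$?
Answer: $136$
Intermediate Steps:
$a{\left(c \right)} = 1$ ($a{\left(c \right)} = \frac{2 c}{2 c} = 2 c \frac{1}{2 c} = 1$)
$y{\left(I \right)} = -4 + 6 I$ ($y{\left(I \right)} = 6 I - 4 = -4 + 6 I$)
$\left(4 + 8^{2}\right) y{\left(a{\left(U{\left(2,b \right)} \right)} \right)} = \left(4 + 8^{2}\right) \left(-4 + 6 \cdot 1\right) = \left(4 + 64\right) \left(-4 + 6\right) = 68 \cdot 2 = 136$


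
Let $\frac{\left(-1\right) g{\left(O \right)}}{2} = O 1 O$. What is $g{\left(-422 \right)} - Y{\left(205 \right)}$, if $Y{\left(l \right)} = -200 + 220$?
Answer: $-356188$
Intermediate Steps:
$g{\left(O \right)} = - 2 O^{2}$ ($g{\left(O \right)} = - 2 O 1 O = - 2 O O = - 2 O^{2}$)
$Y{\left(l \right)} = 20$
$g{\left(-422 \right)} - Y{\left(205 \right)} = - 2 \left(-422\right)^{2} - 20 = \left(-2\right) 178084 - 20 = -356168 - 20 = -356188$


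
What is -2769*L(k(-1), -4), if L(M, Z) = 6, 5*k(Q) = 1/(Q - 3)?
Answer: -16614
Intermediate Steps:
k(Q) = 1/(5*(-3 + Q)) (k(Q) = 1/(5*(Q - 3)) = 1/(5*(-3 + Q)))
-2769*L(k(-1), -4) = -2769*6 = -16614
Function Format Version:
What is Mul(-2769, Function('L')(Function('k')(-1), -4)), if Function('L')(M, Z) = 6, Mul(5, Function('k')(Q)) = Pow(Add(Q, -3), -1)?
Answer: -16614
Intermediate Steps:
Function('k')(Q) = Mul(Rational(1, 5), Pow(Add(-3, Q), -1)) (Function('k')(Q) = Mul(Rational(1, 5), Pow(Add(Q, -3), -1)) = Mul(Rational(1, 5), Pow(Add(-3, Q), -1)))
Mul(-2769, Function('L')(Function('k')(-1), -4)) = Mul(-2769, 6) = -16614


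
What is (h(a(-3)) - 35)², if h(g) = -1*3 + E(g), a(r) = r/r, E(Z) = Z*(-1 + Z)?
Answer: 1444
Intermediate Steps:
a(r) = 1
h(g) = -3 + g*(-1 + g) (h(g) = -1*3 + g*(-1 + g) = -3 + g*(-1 + g))
(h(a(-3)) - 35)² = ((-3 + 1*(-1 + 1)) - 35)² = ((-3 + 1*0) - 35)² = ((-3 + 0) - 35)² = (-3 - 35)² = (-38)² = 1444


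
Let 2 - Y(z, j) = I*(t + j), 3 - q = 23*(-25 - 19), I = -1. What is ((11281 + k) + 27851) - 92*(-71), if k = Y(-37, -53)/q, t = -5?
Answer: 6621272/145 ≈ 45664.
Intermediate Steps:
q = 1015 (q = 3 - 23*(-25 - 19) = 3 - 23*(-44) = 3 - 1*(-1012) = 3 + 1012 = 1015)
Y(z, j) = -3 + j (Y(z, j) = 2 - (-1)*(-5 + j) = 2 - (5 - j) = 2 + (-5 + j) = -3 + j)
k = -8/145 (k = (-3 - 53)/1015 = -56*1/1015 = -8/145 ≈ -0.055172)
((11281 + k) + 27851) - 92*(-71) = ((11281 - 8/145) + 27851) - 92*(-71) = (1635737/145 + 27851) + 6532 = 5674132/145 + 6532 = 6621272/145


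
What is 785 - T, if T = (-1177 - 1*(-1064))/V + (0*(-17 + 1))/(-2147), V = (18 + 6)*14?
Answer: 263873/336 ≈ 785.34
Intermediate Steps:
V = 336 (V = 24*14 = 336)
T = -113/336 (T = (-1177 - 1*(-1064))/336 + (0*(-17 + 1))/(-2147) = (-1177 + 1064)*(1/336) + (0*(-16))*(-1/2147) = -113*1/336 + 0*(-1/2147) = -113/336 + 0 = -113/336 ≈ -0.33631)
785 - T = 785 - 1*(-113/336) = 785 + 113/336 = 263873/336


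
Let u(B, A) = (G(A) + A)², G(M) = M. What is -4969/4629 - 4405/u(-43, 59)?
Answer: -89579101/64454196 ≈ -1.3898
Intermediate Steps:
u(B, A) = 4*A² (u(B, A) = (A + A)² = (2*A)² = 4*A²)
-4969/4629 - 4405/u(-43, 59) = -4969/4629 - 4405/(4*59²) = -4969*1/4629 - 4405/(4*3481) = -4969/4629 - 4405/13924 = -89579101/64454196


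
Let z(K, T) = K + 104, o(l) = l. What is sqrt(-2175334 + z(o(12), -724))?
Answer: I*sqrt(2175218) ≈ 1474.9*I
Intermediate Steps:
z(K, T) = 104 + K
sqrt(-2175334 + z(o(12), -724)) = sqrt(-2175334 + (104 + 12)) = sqrt(-2175334 + 116) = sqrt(-2175218) = I*sqrt(2175218)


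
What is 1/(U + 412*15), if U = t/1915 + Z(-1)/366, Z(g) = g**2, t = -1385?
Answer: 140178/866199041 ≈ 0.00016183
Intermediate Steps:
U = -100999/140178 (U = -1385/1915 + (-1)**2/366 = -1385*1/1915 + 1*(1/366) = -277/383 + 1/366 = -100999/140178 ≈ -0.72051)
1/(U + 412*15) = 1/(-100999/140178 + 412*15) = 1/(-100999/140178 + 6180) = 1/(866199041/140178) = 140178/866199041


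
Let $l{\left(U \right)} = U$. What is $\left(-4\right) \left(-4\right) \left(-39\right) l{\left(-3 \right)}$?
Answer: $1872$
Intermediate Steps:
$\left(-4\right) \left(-4\right) \left(-39\right) l{\left(-3 \right)} = \left(-4\right) \left(-4\right) \left(-39\right) \left(-3\right) = 16 \left(-39\right) \left(-3\right) = \left(-624\right) \left(-3\right) = 1872$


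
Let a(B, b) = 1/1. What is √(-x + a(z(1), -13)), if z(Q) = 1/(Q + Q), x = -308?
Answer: √309 ≈ 17.578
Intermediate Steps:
z(Q) = 1/(2*Q)
a(B, b) = 1
√(-x + a(z(1), -13)) = √(-1*(-308) + 1) = √(308 + 1) = √309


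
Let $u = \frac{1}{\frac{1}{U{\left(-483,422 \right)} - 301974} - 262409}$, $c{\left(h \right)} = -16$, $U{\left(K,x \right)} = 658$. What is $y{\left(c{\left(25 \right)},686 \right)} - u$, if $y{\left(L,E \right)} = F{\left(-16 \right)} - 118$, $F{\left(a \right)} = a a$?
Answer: $\frac{10911388475126}{79068030245} \approx 138.0$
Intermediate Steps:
$F{\left(a \right)} = a^{2}$
$y{\left(L,E \right)} = 138$ ($y{\left(L,E \right)} = \left(-16\right)^{2} - 118 = 256 - 118 = 138$)
$u = - \frac{301316}{79068030245}$ ($u = \frac{1}{\frac{1}{658 - 301974} - 262409} = \frac{1}{\frac{1}{-301316} - 262409} = \frac{1}{- \frac{1}{301316} - 262409} = \frac{1}{- \frac{79068030245}{301316}} = - \frac{301316}{79068030245} \approx -3.8108 \cdot 10^{-6}$)
$y{\left(c{\left(25 \right)},686 \right)} - u = 138 - - \frac{301316}{79068030245} = 138 + \frac{301316}{79068030245} = \frac{10911388475126}{79068030245}$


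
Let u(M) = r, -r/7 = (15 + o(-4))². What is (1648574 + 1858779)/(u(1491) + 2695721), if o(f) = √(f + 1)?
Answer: 3507353*I/(7*(30*√3 + 384881*I)) ≈ 1.3018 + 0.00017576*I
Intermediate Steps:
o(f) = √(1 + f)
r = -7*(15 + I*√3)² (r = -7*(15 + √(1 - 4))² = -7*(15 + √(-3))² = -7*(15 + I*√3)² ≈ -1554.0 - 363.73*I)
u(M) = -1554 - 210*I*√3
(1648574 + 1858779)/(u(1491) + 2695721) = (1648574 + 1858779)/((-1554 - 210*I*√3) + 2695721) = 3507353/(2694167 - 210*I*√3)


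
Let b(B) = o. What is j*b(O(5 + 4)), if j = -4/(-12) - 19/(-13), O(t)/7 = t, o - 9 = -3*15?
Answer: -840/13 ≈ -64.615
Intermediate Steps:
o = -36 (o = 9 - 3*15 = 9 - 45 = -36)
O(t) = 7*t
b(B) = -36
j = 70/39 (j = -4*(-1/12) - 19*(-1/13) = 1/3 + 19/13 = 70/39 ≈ 1.7949)
j*b(O(5 + 4)) = (70/39)*(-36) = -840/13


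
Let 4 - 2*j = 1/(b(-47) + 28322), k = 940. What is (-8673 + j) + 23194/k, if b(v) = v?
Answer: -11490318181/1328925 ≈ -8646.3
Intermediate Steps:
j = 113099/56550 (j = 2 - 1/(2*(-47 + 28322)) = 2 - ½/28275 = 2 - ½*1/28275 = 2 - 1/56550 = 113099/56550 ≈ 2.0000)
(-8673 + j) + 23194/k = (-8673 + 113099/56550) + 23194/940 = -490345051/56550 + 23194*(1/940) = -490345051/56550 + 11597/470 = -11490318181/1328925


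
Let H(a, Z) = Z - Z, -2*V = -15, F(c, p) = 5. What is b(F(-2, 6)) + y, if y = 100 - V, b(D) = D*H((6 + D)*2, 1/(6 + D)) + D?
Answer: 195/2 ≈ 97.500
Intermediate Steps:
V = 15/2 (V = -1/2*(-15) = 15/2 ≈ 7.5000)
H(a, Z) = 0
b(D) = D (b(D) = D*0 + D = 0 + D = D)
y = 185/2 (y = 100 - 1*15/2 = 100 - 15/2 = 185/2 ≈ 92.500)
b(F(-2, 6)) + y = 5 + 185/2 = 195/2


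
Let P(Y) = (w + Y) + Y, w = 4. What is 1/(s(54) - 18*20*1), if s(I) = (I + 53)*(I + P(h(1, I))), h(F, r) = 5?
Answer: 1/6916 ≈ 0.00014459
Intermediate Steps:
P(Y) = 4 + 2*Y (P(Y) = (4 + Y) + Y = 4 + 2*Y)
s(I) = (14 + I)*(53 + I) (s(I) = (I + 53)*(I + (4 + 2*5)) = (53 + I)*(I + (4 + 10)) = (53 + I)*(I + 14) = (53 + I)*(14 + I) = (14 + I)*(53 + I))
1/(s(54) - 18*20*1) = 1/((742 + 54² + 67*54) - 18*20*1) = 1/((742 + 2916 + 3618) - 360*1) = 1/(7276 - 360) = 1/6916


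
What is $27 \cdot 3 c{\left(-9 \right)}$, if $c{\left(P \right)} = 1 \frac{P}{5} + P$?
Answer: $- \frac{4374}{5} \approx -874.8$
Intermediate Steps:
$c{\left(P \right)} = \frac{6 P}{5}$ ($c{\left(P \right)} = 1 P \frac{1}{5} + P = 1 \frac{P}{5} + P = \frac{P}{5} + P = \frac{6 P}{5}$)
$27 \cdot 3 c{\left(-9 \right)} = 27 \cdot 3 \cdot \frac{6}{5} \left(-9\right) = 81 \left(- \frac{54}{5}\right) = - \frac{4374}{5}$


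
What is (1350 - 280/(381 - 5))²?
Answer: 4021462225/2209 ≈ 1.8205e+6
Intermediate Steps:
(1350 - 280/(381 - 5))² = (1350 - 280/376)² = (1350 - 280*1/376)² = (1350 - 35/47)² = (63415/47)² = 4021462225/2209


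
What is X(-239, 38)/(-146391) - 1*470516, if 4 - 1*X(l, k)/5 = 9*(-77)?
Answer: -68879311241/146391 ≈ -4.7052e+5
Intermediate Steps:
X(l, k) = 3485 (X(l, k) = 20 - 45*(-77) = 20 - 5*(-693) = 20 + 3465 = 3485)
X(-239, 38)/(-146391) - 1*470516 = 3485/(-146391) - 1*470516 = 3485*(-1/146391) - 470516 = -3485/146391 - 470516 = -68879311241/146391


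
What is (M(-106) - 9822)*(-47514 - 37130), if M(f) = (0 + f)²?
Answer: -119686616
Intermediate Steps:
M(f) = f²
(M(-106) - 9822)*(-47514 - 37130) = ((-106)² - 9822)*(-47514 - 37130) = (11236 - 9822)*(-84644) = 1414*(-84644) = -119686616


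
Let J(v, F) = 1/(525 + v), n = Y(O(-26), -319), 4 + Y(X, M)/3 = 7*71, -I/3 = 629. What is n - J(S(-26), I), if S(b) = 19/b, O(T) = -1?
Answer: 20160223/13631 ≈ 1479.0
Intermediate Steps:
I = -1887 (I = -3*629 = -1887)
Y(X, M) = 1479 (Y(X, M) = -12 + 3*(7*71) = -12 + 3*497 = -12 + 1491 = 1479)
n = 1479
n - J(S(-26), I) = 1479 - 1/(525 + 19/(-26)) = 1479 - 1/(525 + 19*(-1/26)) = 1479 - 1/(525 - 19/26) = 1479 - 1/13631/26 = 1479 - 1*26/13631 = 1479 - 26/13631 = 20160223/13631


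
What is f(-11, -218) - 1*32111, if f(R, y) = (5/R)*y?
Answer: -352131/11 ≈ -32012.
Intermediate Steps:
f(R, y) = 5*y/R
f(-11, -218) - 1*32111 = 5*(-218)/(-11) - 1*32111 = 5*(-218)*(-1/11) - 32111 = 1090/11 - 32111 = -352131/11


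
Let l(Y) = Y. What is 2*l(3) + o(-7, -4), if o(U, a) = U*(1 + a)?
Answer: 27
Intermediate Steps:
2*l(3) + o(-7, -4) = 2*3 - 7*(1 - 4) = 6 - 7*(-3) = 6 + 21 = 27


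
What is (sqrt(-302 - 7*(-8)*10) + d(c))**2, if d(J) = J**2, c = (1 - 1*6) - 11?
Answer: (256 + sqrt(258))**2 ≈ 74018.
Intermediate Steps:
c = -16 (c = (1 - 6) - 11 = -5 - 11 = -16)
(sqrt(-302 - 7*(-8)*10) + d(c))**2 = (sqrt(-302 - 7*(-8)*10) + (-16)**2)**2 = (sqrt(-302 + 56*10) + 256)**2 = (sqrt(-302 + 560) + 256)**2 = (sqrt(258) + 256)**2 = (256 + sqrt(258))**2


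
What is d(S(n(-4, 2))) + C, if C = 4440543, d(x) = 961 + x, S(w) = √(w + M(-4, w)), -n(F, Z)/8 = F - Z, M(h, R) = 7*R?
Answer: 4441504 + 8*√6 ≈ 4.4415e+6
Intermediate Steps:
n(F, Z) = -8*F + 8*Z (n(F, Z) = -8*(F - Z) = -8*F + 8*Z)
S(w) = 2*√2*√w (S(w) = √(w + 7*w) = √(8*w) = 2*√2*√w)
d(S(n(-4, 2))) + C = (961 + 2*√2*√(-8*(-4) + 8*2)) + 4440543 = (961 + 2*√2*√(32 + 16)) + 4440543 = (961 + 2*√2*√48) + 4440543 = (961 + 2*√2*(4*√3)) + 4440543 = (961 + 8*√6) + 4440543 = 4441504 + 8*√6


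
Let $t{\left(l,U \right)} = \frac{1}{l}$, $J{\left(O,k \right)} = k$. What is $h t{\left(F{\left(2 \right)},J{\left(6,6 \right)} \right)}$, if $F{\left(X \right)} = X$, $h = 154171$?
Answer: $\frac{154171}{2} \approx 77086.0$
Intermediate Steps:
$h t{\left(F{\left(2 \right)},J{\left(6,6 \right)} \right)} = \frac{154171}{2}$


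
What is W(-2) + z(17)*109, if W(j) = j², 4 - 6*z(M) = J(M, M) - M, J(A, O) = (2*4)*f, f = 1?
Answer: 1441/6 ≈ 240.17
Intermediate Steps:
J(A, O) = 8 (J(A, O) = (2*4)*1 = 8*1 = 8)
z(M) = -⅔ + M/6 (z(M) = ⅔ - (8 - M)/6 = ⅔ + (-4/3 + M/6) = -⅔ + M/6)
W(-2) + z(17)*109 = (-2)² + (-⅔ + (⅙)*17)*109 = 4 + (-⅔ + 17/6)*109 = 4 + (13/6)*109 = 4 + 1417/6 = 1441/6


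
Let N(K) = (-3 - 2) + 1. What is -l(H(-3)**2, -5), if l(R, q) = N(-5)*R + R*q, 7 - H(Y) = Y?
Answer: 900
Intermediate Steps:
N(K) = -4 (N(K) = -5 + 1 = -4)
H(Y) = 7 - Y
l(R, q) = -4*R + R*q
-l(H(-3)**2, -5) = -(7 - 1*(-3))**2*(-4 - 5) = -(7 + 3)**2*(-9) = -10**2*(-9) = -100*(-9) = -1*(-900) = 900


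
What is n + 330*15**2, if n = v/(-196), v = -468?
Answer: 3638367/49 ≈ 74252.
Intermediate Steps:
n = 117/49 (n = -468/(-196) = -468*(-1/196) = 117/49 ≈ 2.3878)
n + 330*15**2 = 117/49 + 330*15**2 = 117/49 + 330*225 = 117/49 + 74250 = 3638367/49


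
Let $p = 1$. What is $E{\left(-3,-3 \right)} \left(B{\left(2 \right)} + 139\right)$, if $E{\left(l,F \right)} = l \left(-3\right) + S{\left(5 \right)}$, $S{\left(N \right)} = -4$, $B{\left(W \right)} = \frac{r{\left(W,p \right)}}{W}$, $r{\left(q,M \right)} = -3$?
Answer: $\frac{1375}{2} \approx 687.5$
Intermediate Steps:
$B{\left(W \right)} = - \frac{3}{W}$
$E{\left(l,F \right)} = -4 - 3 l$ ($E{\left(l,F \right)} = l \left(-3\right) - 4 = - 3 l - 4 = -4 - 3 l$)
$E{\left(-3,-3 \right)} \left(B{\left(2 \right)} + 139\right) = \left(-4 - -9\right) \left(- \frac{3}{2} + 139\right) = \left(-4 + 9\right) \left(\left(-3\right) \frac{1}{2} + 139\right) = 5 \left(- \frac{3}{2} + 139\right) = 5 \cdot \frac{275}{2} = \frac{1375}{2}$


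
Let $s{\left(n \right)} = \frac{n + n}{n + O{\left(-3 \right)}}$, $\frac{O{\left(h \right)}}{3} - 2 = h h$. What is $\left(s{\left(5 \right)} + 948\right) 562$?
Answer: $\frac{10125554}{19} \approx 5.3292 \cdot 10^{5}$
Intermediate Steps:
$O{\left(h \right)} = 6 + 3 h^{2}$ ($O{\left(h \right)} = 6 + 3 h h = 6 + 3 h^{2}$)
$s{\left(n \right)} = \frac{2 n}{33 + n}$ ($s{\left(n \right)} = \frac{n + n}{n + \left(6 + 3 \left(-3\right)^{2}\right)} = \frac{2 n}{n + \left(6 + 3 \cdot 9\right)} = \frac{2 n}{n + \left(6 + 27\right)} = \frac{2 n}{n + 33} = \frac{2 n}{33 + n}$)
$\left(s{\left(5 \right)} + 948\right) 562 = \left(2 \cdot 5 \frac{1}{33 + 5} + 948\right) 562 = \left(2 \cdot 5 \cdot \frac{1}{38} + 948\right) 562 = \left(\frac{5}{19} + 948\right) 562 = \frac{18017}{19} \cdot 562 = \frac{10125554}{19}$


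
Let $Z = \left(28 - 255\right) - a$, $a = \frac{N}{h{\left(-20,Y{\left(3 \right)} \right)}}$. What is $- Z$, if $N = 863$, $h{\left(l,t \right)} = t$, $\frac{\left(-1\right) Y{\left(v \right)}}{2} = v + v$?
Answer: $\frac{1861}{12} \approx 155.08$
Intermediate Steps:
$Y{\left(v \right)} = - 4 v$ ($Y{\left(v \right)} = - 2 \left(v + v\right) = - 2 \cdot 2 v = - 4 v$)
$a = - \frac{863}{12}$ ($a = \frac{863}{\left(-4\right) 3} = \frac{863}{-12} = 863 \left(- \frac{1}{12}\right) = - \frac{863}{12} \approx -71.917$)
$Z = - \frac{1861}{12}$ ($Z = \left(28 - 255\right) - - \frac{863}{12} = \left(28 - 255\right) + \frac{863}{12} = -227 + \frac{863}{12} = - \frac{1861}{12} \approx -155.08$)
$- Z = \left(-1\right) \left(- \frac{1861}{12}\right) = \frac{1861}{12}$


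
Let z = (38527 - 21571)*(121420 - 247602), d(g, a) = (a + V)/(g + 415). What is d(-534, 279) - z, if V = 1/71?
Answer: 2582427181514/1207 ≈ 2.1395e+9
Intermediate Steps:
V = 1/71 ≈ 0.014085
d(g, a) = (1/71 + a)/(415 + g) (d(g, a) = (a + 1/71)/(g + 415) = (1/71 + a)/(415 + g))
z = -2139541992 (z = 16956*(-126182) = -2139541992)
d(-534, 279) - z = (1/71 + 279)/(415 - 534) - 1*(-2139541992) = (19810/71)/(-119) + 2139541992 = -1/119*19810/71 + 2139541992 = -2830/1207 + 2139541992 = 2582427181514/1207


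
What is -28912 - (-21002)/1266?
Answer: -18290795/633 ≈ -28895.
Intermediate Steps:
-28912 - (-21002)/1266 = -28912 - 1*(-10501/633) = -28912 + 10501/633 = -18290795/633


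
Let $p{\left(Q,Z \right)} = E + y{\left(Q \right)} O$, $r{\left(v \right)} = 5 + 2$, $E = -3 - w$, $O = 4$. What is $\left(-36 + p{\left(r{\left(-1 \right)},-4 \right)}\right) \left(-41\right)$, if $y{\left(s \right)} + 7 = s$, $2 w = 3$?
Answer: $\frac{3321}{2} \approx 1660.5$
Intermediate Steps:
$w = \frac{3}{2}$ ($w = \frac{1}{2} \cdot 3 = \frac{3}{2} \approx 1.5$)
$E = - \frac{9}{2}$ ($E = -3 - \frac{3}{2} = - \frac{9}{2} \approx -4.5$)
$y{\left(s \right)} = -7 + s$
$r{\left(v \right)} = 7$
$p{\left(Q,Z \right)} = - \frac{65}{2} + 4 Q$ ($p{\left(Q,Z \right)} = - \frac{9}{2} + \left(-7 + Q\right) 4 = - \frac{9}{2} + \left(-28 + 4 Q\right) = - \frac{65}{2} + 4 Q$)
$\left(-36 + p{\left(r{\left(-1 \right)},-4 \right)}\right) \left(-41\right) = \left(-36 + \left(- \frac{65}{2} + 4 \cdot 7\right)\right) \left(-41\right) = \left(-36 + \left(- \frac{65}{2} + 28\right)\right) \left(-41\right) = \left(-36 - \frac{9}{2}\right) \left(-41\right) = \left(- \frac{81}{2}\right) \left(-41\right) = \frac{3321}{2}$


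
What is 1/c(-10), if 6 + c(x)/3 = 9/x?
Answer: -10/207 ≈ -0.048309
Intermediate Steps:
c(x) = -18 + 27/x (c(x) = -18 + 3*(9/x) = -18 + 27/x)
1/c(-10) = 1/(-18 + 27/(-10)) = 1/(-18 + 27*(-⅒)) = 1/(-18 - 27/10) = 1/(-207/10) = -10/207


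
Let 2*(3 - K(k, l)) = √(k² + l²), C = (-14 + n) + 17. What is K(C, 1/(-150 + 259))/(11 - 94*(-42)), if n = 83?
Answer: 3/3959 - √87871877/863062 ≈ -0.010104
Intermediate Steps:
C = 86 (C = (-14 + 83) + 17 = 69 + 17 = 86)
K(k, l) = 3 - √(k² + l²)/2
K(C, 1/(-150 + 259))/(11 - 94*(-42)) = (3 - √(86² + (1/(-150 + 259))²)/2)/(11 - 94*(-42)) = (3 - √(7396 + (1/109)²)/2)/(11 + 3948) = (3 - √(7396 + (1/109)²)/2)/3959 = (3 - √(7396 + 1/11881)/2)*(1/3959) = (3 - √87871877/218)*(1/3959) = 3/3959 - √87871877/863062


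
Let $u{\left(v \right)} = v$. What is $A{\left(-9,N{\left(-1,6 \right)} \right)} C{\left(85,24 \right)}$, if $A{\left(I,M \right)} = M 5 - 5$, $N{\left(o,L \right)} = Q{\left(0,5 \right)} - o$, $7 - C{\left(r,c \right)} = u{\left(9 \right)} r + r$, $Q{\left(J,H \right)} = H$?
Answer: $-21075$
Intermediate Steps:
$C{\left(r,c \right)} = 7 - 10 r$ ($C{\left(r,c \right)} = 7 - \left(9 r + r\right) = 7 - 10 r$)
$N{\left(o,L \right)} = 5 - o$
$A{\left(I,M \right)} = -5 + 5 M$ ($A{\left(I,M \right)} = 5 M - 5 = -5 + 5 M$)
$A{\left(-9,N{\left(-1,6 \right)} \right)} C{\left(85,24 \right)} = \left(-5 + 5 \left(5 - -1\right)\right) \left(7 - 850\right) = \left(-5 + 5 \left(5 + 1\right)\right) \left(7 - 850\right) = \left(-5 + 5 \cdot 6\right) \left(-843\right) = \left(-5 + 30\right) \left(-843\right) = 25 \left(-843\right) = -21075$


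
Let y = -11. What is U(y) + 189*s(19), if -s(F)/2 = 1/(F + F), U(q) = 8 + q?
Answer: -246/19 ≈ -12.947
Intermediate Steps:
s(F) = -1/F (s(F) = -2/(F + F) = -2*1/(2*F) = -1/F)
U(y) + 189*s(19) = (8 - 11) + 189*(-1/19) = -3 + 189*(-1*1/19) = -3 + 189*(-1/19) = -3 - 189/19 = -246/19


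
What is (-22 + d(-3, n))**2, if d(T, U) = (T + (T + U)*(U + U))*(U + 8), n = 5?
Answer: 39601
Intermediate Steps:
d(T, U) = (8 + U)*(T + 2*U*(T + U)) (d(T, U) = (T + (T + U)*(2*U))*(8 + U) = (T + 2*U*(T + U))*(8 + U) = (8 + U)*(T + 2*U*(T + U)))
(-22 + d(-3, n))**2 = (-22 + (2*5**3 + 8*(-3) + 16*5**2 + 2*(-3)*5**2 + 17*(-3)*5))**2 = (-22 + (2*125 - 24 + 16*25 + 2*(-3)*25 - 255))**2 = (-22 + (250 - 24 + 400 - 150 - 255))**2 = (-22 + 221)**2 = 199**2 = 39601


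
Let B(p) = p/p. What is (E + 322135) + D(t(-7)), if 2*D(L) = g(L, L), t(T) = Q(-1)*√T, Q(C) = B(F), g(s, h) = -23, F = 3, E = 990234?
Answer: 2624715/2 ≈ 1.3124e+6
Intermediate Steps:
B(p) = 1
Q(C) = 1
t(T) = √T (t(T) = 1*√T = √T)
D(L) = -23/2 (D(L) = (½)*(-23) = -23/2)
(E + 322135) + D(t(-7)) = (990234 + 322135) - 23/2 = 1312369 - 23/2 = 2624715/2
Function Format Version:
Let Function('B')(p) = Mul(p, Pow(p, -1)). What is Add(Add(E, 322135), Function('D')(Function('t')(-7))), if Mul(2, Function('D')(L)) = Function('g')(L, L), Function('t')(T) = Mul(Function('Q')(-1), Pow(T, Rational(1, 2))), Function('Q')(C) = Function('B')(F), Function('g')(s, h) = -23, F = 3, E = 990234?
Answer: Rational(2624715, 2) ≈ 1.3124e+6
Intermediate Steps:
Function('B')(p) = 1
Function('Q')(C) = 1
Function('t')(T) = Pow(T, Rational(1, 2)) (Function('t')(T) = Mul(1, Pow(T, Rational(1, 2))) = Pow(T, Rational(1, 2)))
Function('D')(L) = Rational(-23, 2) (Function('D')(L) = Mul(Rational(1, 2), -23) = Rational(-23, 2))
Add(Add(E, 322135), Function('D')(Function('t')(-7))) = Add(Add(990234, 322135), Rational(-23, 2)) = Add(1312369, Rational(-23, 2)) = Rational(2624715, 2)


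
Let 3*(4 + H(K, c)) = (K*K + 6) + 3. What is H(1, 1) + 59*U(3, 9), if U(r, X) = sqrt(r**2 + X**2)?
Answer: -2/3 + 177*sqrt(10) ≈ 559.06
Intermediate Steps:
H(K, c) = -1 + K**2/3 (H(K, c) = -4 + ((K*K + 6) + 3)/3 = -4 + ((K**2 + 6) + 3)/3 = -4 + ((6 + K**2) + 3)/3 = -4 + (9 + K**2)/3 = -4 + (3 + K**2/3) = -1 + K**2/3)
U(r, X) = sqrt(X**2 + r**2)
H(1, 1) + 59*U(3, 9) = (-1 + (1/3)*1**2) + 59*sqrt(9**2 + 3**2) = (-1 + (1/3)*1) + 59*sqrt(81 + 9) = (-1 + 1/3) + 59*sqrt(90) = -2/3 + 59*(3*sqrt(10)) = -2/3 + 177*sqrt(10)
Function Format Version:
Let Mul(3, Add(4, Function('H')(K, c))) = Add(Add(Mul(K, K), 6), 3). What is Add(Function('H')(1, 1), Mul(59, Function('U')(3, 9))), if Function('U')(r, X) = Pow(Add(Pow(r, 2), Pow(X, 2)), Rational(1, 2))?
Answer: Add(Rational(-2, 3), Mul(177, Pow(10, Rational(1, 2)))) ≈ 559.06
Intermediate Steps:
Function('H')(K, c) = Add(-1, Mul(Rational(1, 3), Pow(K, 2))) (Function('H')(K, c) = Add(-4, Mul(Rational(1, 3), Add(Add(Mul(K, K), 6), 3))) = Add(-4, Mul(Rational(1, 3), Add(Add(Pow(K, 2), 6), 3))) = Add(-4, Mul(Rational(1, 3), Add(Add(6, Pow(K, 2)), 3))) = Add(-4, Mul(Rational(1, 3), Add(9, Pow(K, 2)))) = Add(-4, Add(3, Mul(Rational(1, 3), Pow(K, 2)))) = Add(-1, Mul(Rational(1, 3), Pow(K, 2))))
Function('U')(r, X) = Pow(Add(Pow(X, 2), Pow(r, 2)), Rational(1, 2))
Add(Function('H')(1, 1), Mul(59, Function('U')(3, 9))) = Add(Add(-1, Mul(Rational(1, 3), Pow(1, 2))), Mul(59, Pow(Add(Pow(9, 2), Pow(3, 2)), Rational(1, 2)))) = Add(Add(-1, Mul(Rational(1, 3), 1)), Mul(59, Pow(Add(81, 9), Rational(1, 2)))) = Add(Add(-1, Rational(1, 3)), Mul(59, Pow(90, Rational(1, 2)))) = Add(Rational(-2, 3), Mul(59, Mul(3, Pow(10, Rational(1, 2))))) = Add(Rational(-2, 3), Mul(177, Pow(10, Rational(1, 2))))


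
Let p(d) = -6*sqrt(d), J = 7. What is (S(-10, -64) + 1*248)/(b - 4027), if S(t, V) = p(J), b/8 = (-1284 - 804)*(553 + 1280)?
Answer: -248/30622459 + 6*sqrt(7)/30622459 ≈ -7.5802e-6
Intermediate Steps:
b = -30618432 (b = 8*((-1284 - 804)*(553 + 1280)) = 8*(-2088*1833) = 8*(-3827304) = -30618432)
S(t, V) = -6*sqrt(7)
(S(-10, -64) + 1*248)/(b - 4027) = (-6*sqrt(7) + 1*248)/(-30618432 - 4027) = (-6*sqrt(7) + 248)/(-30622459) = (248 - 6*sqrt(7))*(-1/30622459) = -248/30622459 + 6*sqrt(7)/30622459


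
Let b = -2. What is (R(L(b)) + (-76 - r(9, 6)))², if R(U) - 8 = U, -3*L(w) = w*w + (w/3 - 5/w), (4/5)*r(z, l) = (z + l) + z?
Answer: 3236401/324 ≈ 9988.9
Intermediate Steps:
r(z, l) = 5*z/2 + 5*l/4 (r(z, l) = 5*((z + l) + z)/4 = 5*((l + z) + z)/4 = 5*(l + 2*z)/4 = 5*z/2 + 5*l/4)
L(w) = -w²/3 - w/9 + 5/(3*w) (L(w) = -(w*w + (w/3 - 5/w))/3 = -(w² + (w*(⅓) - 5/w))/3 = -(w² + (w/3 - 5/w))/3 = -(w² + (-5/w + w/3))/3 = -(w² - 5/w + w/3)/3 = -w²/3 - w/9 + 5/(3*w))
R(U) = 8 + U
(R(L(b)) + (-76 - r(9, 6)))² = ((8 + (⅑)*(15 - 1*(-2)² - 3*(-2)³)/(-2)) + (-76 - ((5/2)*9 + (5/4)*6)))² = ((8 + (⅑)*(-½)*(15 - 1*4 - 3*(-8))) + (-76 - (45/2 + 15/2)))² = ((8 + (⅑)*(-½)*(15 - 4 + 24)) + (-76 - 1*30))² = ((8 + (⅑)*(-½)*35) + (-76 - 30))² = ((8 - 35/18) - 106)² = (109/18 - 106)² = (-1799/18)² = 3236401/324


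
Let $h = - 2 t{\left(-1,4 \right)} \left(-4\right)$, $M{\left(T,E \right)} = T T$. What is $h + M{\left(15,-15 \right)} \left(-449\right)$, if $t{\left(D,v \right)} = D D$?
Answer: $-101017$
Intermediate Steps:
$t{\left(D,v \right)} = D^{2}$
$M{\left(T,E \right)} = T^{2}$
$h = 8$ ($h = - 2 \left(-1\right)^{2} \left(-4\right) = \left(-2\right) 1 \left(-4\right) = \left(-2\right) \left(-4\right) = 8$)
$h + M{\left(15,-15 \right)} \left(-449\right) = 8 + 15^{2} \left(-449\right) = 8 + 225 \left(-449\right) = 8 - 101025 = -101017$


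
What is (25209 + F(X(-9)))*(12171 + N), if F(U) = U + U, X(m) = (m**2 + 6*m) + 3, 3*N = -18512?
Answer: 151622423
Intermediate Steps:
N = -18512/3 (N = (1/3)*(-18512) = -18512/3 ≈ -6170.7)
X(m) = 3 + m**2 + 6*m
F(U) = 2*U
(25209 + F(X(-9)))*(12171 + N) = (25209 + 2*(3 + (-9)**2 + 6*(-9)))*(12171 - 18512/3) = (25209 + 2*(3 + 81 - 54))*(18001/3) = (25209 + 2*30)*(18001/3) = (25209 + 60)*(18001/3) = 25269*(18001/3) = 151622423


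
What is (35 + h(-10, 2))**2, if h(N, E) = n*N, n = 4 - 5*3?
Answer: 21025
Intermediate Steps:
n = -11 (n = 4 - 15 = -11)
h(N, E) = -11*N
(35 + h(-10, 2))**2 = (35 - 11*(-10))**2 = (35 + 110)**2 = 145**2 = 21025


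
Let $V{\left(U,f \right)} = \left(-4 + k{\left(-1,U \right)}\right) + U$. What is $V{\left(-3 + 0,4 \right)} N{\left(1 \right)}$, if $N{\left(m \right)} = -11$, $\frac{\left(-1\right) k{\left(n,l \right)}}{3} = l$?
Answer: $-22$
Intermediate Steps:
$k{\left(n,l \right)} = - 3 l$
$V{\left(U,f \right)} = -4 - 2 U$ ($V{\left(U,f \right)} = \left(-4 - 3 U\right) + U = -4 - 2 U$)
$V{\left(-3 + 0,4 \right)} N{\left(1 \right)} = \left(-4 - 2 \left(-3 + 0\right)\right) \left(-11\right) = \left(-4 - -6\right) \left(-11\right) = \left(-4 + 6\right) \left(-11\right) = 2 \left(-11\right) = -22$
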